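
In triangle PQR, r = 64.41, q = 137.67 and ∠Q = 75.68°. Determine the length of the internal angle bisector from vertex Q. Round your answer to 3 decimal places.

t_Q ≈ 69.462

Law of sines: sin R = r·sin Q/q ≈ 0.45332.
Since q ≥ r, only the acute value applies: ∠R ≈ 26.96°.
Then ∠P = 180° − ∠Q − ∠R ≈ 77.36°.
Law of sines gives p = q·sin P/sin Q ≈ 138.64.
The bisector from Q has length 2·r·p·cos(∠Q/2)/(r+p) ≈ 69.462.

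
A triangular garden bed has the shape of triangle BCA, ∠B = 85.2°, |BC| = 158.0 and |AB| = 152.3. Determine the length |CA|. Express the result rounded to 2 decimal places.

210.08

By the law of cosines, |CA|² = |AB|² + |BC|² − 2·|AB|·|BC|·cos B = 44132, so |CA| ≈ 210.08.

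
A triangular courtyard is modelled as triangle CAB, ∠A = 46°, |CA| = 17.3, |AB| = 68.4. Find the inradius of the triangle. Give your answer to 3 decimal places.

r ≈ 5.934

By the law of cosines, |BC|² = |CA|² + |AB|² − 2·|CA|·|AB|·cos A = 3333.8, so |BC| ≈ 57.739.
Area = ½·|CA|·|AB|·sin A ≈ 425.6.
Semiperimeter s = (68.4+57.739+17.3)/2 = 71.72.
Inradius = area/s = 425.6/71.72 ≈ 5.9343.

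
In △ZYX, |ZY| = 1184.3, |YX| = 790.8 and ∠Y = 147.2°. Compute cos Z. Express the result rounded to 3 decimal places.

By the law of cosines, |XZ|² = |ZY|² + |YX|² − 2·|ZY|·|YX|·cos Y = 3.6024e+06, so |XZ| ≈ 1898.
Law of cosines again: cos Z = (|XZ|² + |ZY|² − |YX|²)/(2·|XZ|·|ZY|) ≈ 0.97420, so ∠Z ≈ 13.04°.

0.974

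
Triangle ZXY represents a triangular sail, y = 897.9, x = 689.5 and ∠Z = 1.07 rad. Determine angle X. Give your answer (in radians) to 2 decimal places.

By the law of cosines, z² = x² + y² − 2·x·y·cos Z = 6.8714e+05, so z ≈ 828.94.
Law of cosines again: cos X = (y² + z² − x²)/(2·y·z) ≈ 0.68383, so ∠X ≈ 0.818 rad.

0.82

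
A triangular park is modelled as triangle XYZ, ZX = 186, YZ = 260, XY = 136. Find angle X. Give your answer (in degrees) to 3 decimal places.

∠X ≈ 106.664°

By the law of cosines, cos X = (ZX² + XY² − YZ²) / (2·ZX·XY) ≈ -0.28676, so ∠X ≈ 106.66°.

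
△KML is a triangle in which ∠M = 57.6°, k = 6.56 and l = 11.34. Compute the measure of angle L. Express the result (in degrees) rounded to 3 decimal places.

∠L ≈ 87.108°

By the law of cosines, m² = l² + k² − 2·l·k·cos M = 91.908, so m ≈ 9.5869.
Law of cosines again: cos L = (k² + m² − l²)/(2·k·m) ≈ 0.05046, so ∠L ≈ 87.11°.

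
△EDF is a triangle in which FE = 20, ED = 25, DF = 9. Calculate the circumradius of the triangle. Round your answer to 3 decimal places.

R ≈ 13.639

By the law of cosines, cos E = (FE² + ED² − DF²) / (2·FE·ED) ≈ 0.94400, so ∠E ≈ 19.27°.
Circumradius = DF/(2 sin E) ≈ 13.639.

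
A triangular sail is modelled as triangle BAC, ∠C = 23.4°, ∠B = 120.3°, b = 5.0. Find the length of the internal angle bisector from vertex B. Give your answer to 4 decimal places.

The third angle is ∠A = 180° − ∠C − ∠B = 36.30°.
Law of sines: a = b·sin A/sin B ≈ 3.4284.
Law of sines: c = b·sin C/sin B ≈ 2.2999.
The bisector from B has length 2·a·c·cos(∠B/2)/(a+c) ≈ 1.3703.

1.3703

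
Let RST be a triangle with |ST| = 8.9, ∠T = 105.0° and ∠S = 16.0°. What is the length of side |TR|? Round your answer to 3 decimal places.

The third angle is ∠R = 180° − ∠S − ∠T = 59.00°.
Law of sines: |TR| = |ST|·sin S/sin R ≈ 2.862.

2.862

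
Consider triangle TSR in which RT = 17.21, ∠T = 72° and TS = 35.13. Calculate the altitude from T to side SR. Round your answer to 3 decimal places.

16.907

By the law of cosines, SR² = RT² + TS² − 2·RT·TS·cos T = 1156.6, so SR ≈ 34.009.
Area = ½·RT·TS·sin T ≈ 287.5.
The altitude from T has length 2·area/SR ≈ 16.907.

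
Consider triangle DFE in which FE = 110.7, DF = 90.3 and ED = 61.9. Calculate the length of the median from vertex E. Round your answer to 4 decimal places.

Median from E: ½√(2·FE² + 2·ED² − DF²) ≈ 77.489.

77.4889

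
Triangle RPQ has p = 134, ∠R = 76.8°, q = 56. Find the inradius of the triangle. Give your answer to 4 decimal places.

By the law of cosines, r² = p² + q² − 2·p·q·cos R = 17665, so r ≈ 132.91.
Area = ½·p·q·sin R ≈ 3652.9.
Semiperimeter s = (132.91+134+56)/2 = 161.45.
Inradius = area/s = 3652.9/161.45 ≈ 22.625.

22.6247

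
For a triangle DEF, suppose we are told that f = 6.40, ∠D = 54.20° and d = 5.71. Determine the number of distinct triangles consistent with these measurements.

f·sin D = 6.40·sin(54.20°) ≈ 5.191.
Since f sin D < d < f (5.191 < 5.71 < 6.40), two triangles exist.

2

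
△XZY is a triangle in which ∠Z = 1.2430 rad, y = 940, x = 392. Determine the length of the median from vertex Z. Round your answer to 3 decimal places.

By the law of cosines, z² = y² + x² − 2·y·x·cos Z = 7.9999e+05, so z ≈ 894.42.
Median from Z: ½√(2·y² + 2·x² − z²) ≈ 564.48.

564.476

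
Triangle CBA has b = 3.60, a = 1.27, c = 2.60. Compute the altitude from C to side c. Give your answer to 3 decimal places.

h_C ≈ 0.914

Semiperimeter s = (2.6 + 3.6 + 1.27)/2 = 3.735.
Heron's formula: area = √(3.735·1.135·0.135·2.465) ≈ 1.1877.
The altitude from C has length 2·area/c ≈ 0.91364.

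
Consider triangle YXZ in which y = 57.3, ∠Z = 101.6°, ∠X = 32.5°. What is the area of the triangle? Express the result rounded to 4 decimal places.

area ≈ 1203.1859

The third angle is ∠Y = 180° − ∠X − ∠Z = 45.90°.
Law of sines: x = y·sin X/sin Y ≈ 42.872.
Law of sines: z = y·sin Z/sin Y ≈ 78.161.
Area = ½·y·x·sin Z ≈ 1203.2.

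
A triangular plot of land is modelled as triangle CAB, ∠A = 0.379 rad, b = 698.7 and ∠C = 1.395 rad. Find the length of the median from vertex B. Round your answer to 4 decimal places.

m_B ≈ 399.3226

The third angle is ∠B = π − ∠C − ∠A = 1.368 rad.
Law of sines: c = b·sin C/sin B ≈ 702.38.
Law of sines: a = b·sin A/sin B ≈ 263.94.
Median from B: ½√(2·c² + 2·a² − b²) ≈ 399.32.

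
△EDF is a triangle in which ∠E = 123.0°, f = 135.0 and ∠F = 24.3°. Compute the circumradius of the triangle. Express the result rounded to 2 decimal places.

The third angle is ∠D = 180° − ∠F − ∠E = 32.70°.
Law of sines: e = f·sin E/sin F ≈ 275.13.
Law of sines: d = f·sin D/sin F ≈ 177.23.
Circumradius = f/(2 sin F) ≈ 164.03.

R ≈ 164.03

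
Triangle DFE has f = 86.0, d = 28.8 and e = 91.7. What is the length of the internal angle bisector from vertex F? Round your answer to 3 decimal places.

t_F ≈ 35.997

By the law of cosines, cos F = (e² + d² − f²) / (2·e·d) ≈ 0.34880, so ∠F ≈ 1.215 rad.
The bisector from F has length 2·e·d·cos(∠F/2)/(e+d) ≈ 35.997.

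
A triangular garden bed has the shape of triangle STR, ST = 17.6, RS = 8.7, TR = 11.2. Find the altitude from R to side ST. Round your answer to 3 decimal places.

h_R ≈ 4.596

Semiperimeter s = (11.2 + 8.7 + 17.6)/2 = 18.75.
Heron's formula: area = √(18.75·7.55·10.05·1.15) ≈ 40.449.
The altitude from R has length 2·area/ST ≈ 4.5965.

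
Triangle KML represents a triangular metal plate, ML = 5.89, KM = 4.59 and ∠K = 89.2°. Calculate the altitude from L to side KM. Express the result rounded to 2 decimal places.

Law of sines: sin L = KM·sin K/ML ≈ 0.77921.
Since ML ≥ KM, only the acute value applies: ∠L ≈ 51.19°.
Then ∠M = 180° − ∠K − ∠L ≈ 39.61°.
Law of sines gives LK = ML·sin M/sin K ≈ 3.7557.
Area = ½·ML·KM·sin M ≈ 8.6185.
The altitude from L has length 2·area/KM ≈ 3.7553.

h_L ≈ 3.76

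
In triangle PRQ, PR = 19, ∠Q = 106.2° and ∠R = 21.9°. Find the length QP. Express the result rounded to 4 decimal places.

7.3798

The third angle is ∠P = 180° − ∠R − ∠Q = 51.90°.
Law of sines: QP = PR·sin R/sin Q ≈ 7.3798.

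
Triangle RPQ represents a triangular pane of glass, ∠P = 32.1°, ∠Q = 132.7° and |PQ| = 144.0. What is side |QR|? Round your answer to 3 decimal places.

291.856

The third angle is ∠R = 180° − ∠P − ∠Q = 15.20°.
Law of sines: |QR| = |PQ|·sin P/sin R ≈ 291.86.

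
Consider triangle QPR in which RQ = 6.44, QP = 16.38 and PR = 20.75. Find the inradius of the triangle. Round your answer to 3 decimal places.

Semiperimeter s = (20.75 + 6.44 + 16.38)/2 = 21.785.
Heron's formula: area = √(21.785·1.035·15.345·5.405) ≈ 43.244.
Inradius = area/s = 43.244/21.785 ≈ 1.9851.

r ≈ 1.985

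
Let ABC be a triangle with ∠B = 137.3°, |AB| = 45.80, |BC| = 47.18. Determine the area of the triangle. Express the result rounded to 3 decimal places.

Area = ½·|AB|·|BC|·sin B ≈ 732.7.

732.699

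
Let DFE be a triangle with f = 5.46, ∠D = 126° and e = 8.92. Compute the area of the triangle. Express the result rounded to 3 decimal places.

19.701

Area = ½·f·e·sin D ≈ 19.701.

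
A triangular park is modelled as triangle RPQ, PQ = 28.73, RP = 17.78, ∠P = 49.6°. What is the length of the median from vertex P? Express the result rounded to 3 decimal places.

By the law of cosines, QR² = RP² + PQ² − 2·RP·PQ·cos P = 479.4, so QR ≈ 21.895.
Median from P: ½√(2·RP² + 2·PQ² − QR²) ≈ 21.235.

m_P ≈ 21.235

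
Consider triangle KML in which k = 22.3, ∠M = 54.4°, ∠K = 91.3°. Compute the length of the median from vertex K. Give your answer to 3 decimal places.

The third angle is ∠L = 180° − ∠K − ∠M = 34.30°.
Law of sines: m = k·sin M/sin K ≈ 18.137.
Law of sines: l = k·sin L/sin K ≈ 12.57.
Median from K: ½√(2·m² + 2·l² − k²) ≈ 10.916.

m_K ≈ 10.916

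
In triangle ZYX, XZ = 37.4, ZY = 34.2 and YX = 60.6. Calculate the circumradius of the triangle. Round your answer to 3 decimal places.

By the law of cosines, cos Z = (XZ² + ZY² − YX²) / (2·XZ·ZY) ≈ -0.43154, so ∠Z ≈ 115.57°.
Circumradius = YX/(2 sin Z) ≈ 33.589.

R ≈ 33.589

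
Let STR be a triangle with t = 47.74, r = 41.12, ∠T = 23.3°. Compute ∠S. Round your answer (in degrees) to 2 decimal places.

Law of sines: sin R = r·sin T/t ≈ 0.34070.
Since t ≥ r, only the acute value applies: ∠R ≈ 19.92°.
Then ∠S = 180° − ∠T − ∠R ≈ 136.78°.

136.78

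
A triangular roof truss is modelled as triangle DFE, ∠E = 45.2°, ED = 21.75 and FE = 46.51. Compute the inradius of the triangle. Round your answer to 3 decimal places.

r ≈ 6.965

By the law of cosines, DF² = FE² + ED² − 2·FE·ED·cos E = 1210.6, so DF ≈ 34.794.
Area = ½·FE·ED·sin E ≈ 358.9.
Semiperimeter s = (46.51+21.75+34.794)/2 = 51.527.
Inradius = area/s = 358.9/51.527 ≈ 6.9652.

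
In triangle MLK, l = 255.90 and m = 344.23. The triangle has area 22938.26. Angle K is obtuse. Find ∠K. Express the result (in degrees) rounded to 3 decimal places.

From area = ½·m·l·sin K, we get sin K = 2·area/(m·l) ≈ 0.52080.
Taking the obtuse solution, ∠K ≈ 148.61°.

∠K ≈ 148.614°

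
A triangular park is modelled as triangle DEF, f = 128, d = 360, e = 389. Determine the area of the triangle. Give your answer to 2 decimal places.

Semiperimeter s = (360 + 389 + 128)/2 = 438.5.
Heron's formula: area = √(438.5·78.5·49.5·310.5) ≈ 23001.

23001.33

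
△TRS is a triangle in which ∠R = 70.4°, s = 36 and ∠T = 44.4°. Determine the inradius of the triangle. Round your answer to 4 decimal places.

9.3071

The third angle is ∠S = 180° − ∠T − ∠R = 65.20°.
Law of sines: t = s·sin T/sin S ≈ 27.747.
Law of sines: r = s·sin R/sin S ≈ 37.359.
Area = ½·s·t·sin R ≈ 470.5.
Semiperimeter p = (27.747+37.359+36)/2 = 50.553.
Inradius = area/p = 470.5/50.553 ≈ 9.3071.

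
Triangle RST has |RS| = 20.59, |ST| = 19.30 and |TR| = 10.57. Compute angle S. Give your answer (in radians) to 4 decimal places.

By the law of cosines, cos S = (|RS|² + |ST|² − |TR|²) / (2·|RS|·|ST|) ≈ 0.86152, so ∠S ≈ 0.533 rad.

∠S ≈ 0.5325 rad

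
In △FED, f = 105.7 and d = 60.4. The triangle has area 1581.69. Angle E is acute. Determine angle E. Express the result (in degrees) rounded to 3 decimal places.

From area = ½·d·f·sin E, we get sin E = 2·area/(d·f) ≈ 0.49550.
Taking the acute solution, ∠E ≈ 29.70°.

∠E ≈ 29.702°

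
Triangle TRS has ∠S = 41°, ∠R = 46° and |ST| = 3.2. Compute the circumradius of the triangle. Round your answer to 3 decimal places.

The third angle is ∠T = 180° − ∠R − ∠S = 93.00°.
Law of sines: |RS| = |ST|·sin T/sin R ≈ 4.4424.
Law of sines: |TR| = |ST|·sin S/sin R ≈ 2.9185.
Circumradius = |ST|/(2 sin R) ≈ 2.2243.

2.224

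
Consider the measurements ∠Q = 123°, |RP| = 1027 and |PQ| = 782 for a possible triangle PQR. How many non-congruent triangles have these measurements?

1

|PQ|·sin Q = 782·sin(123°) ≈ 655.8.
Since ∠Q is not acute, a triangle exists only if |RP| > |PQ|; here |RP| > |PQ|, so there is exactly one triangle.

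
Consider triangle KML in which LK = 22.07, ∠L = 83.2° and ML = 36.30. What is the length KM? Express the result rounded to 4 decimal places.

40.1878

By the law of cosines, KM² = ML² + LK² − 2·ML·LK·cos L = 1615.1, so KM ≈ 40.188.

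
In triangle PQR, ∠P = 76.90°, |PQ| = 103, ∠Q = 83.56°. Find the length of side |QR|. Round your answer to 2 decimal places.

The third angle is ∠R = 180° − ∠P − ∠Q = 19.54°.
Law of sines: |QR| = |PQ|·sin P/sin R ≈ 299.94.

299.94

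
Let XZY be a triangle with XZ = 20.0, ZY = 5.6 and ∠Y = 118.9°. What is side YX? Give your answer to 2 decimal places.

Law of sines: sin X = ZY·sin Y/XZ ≈ 0.24513.
Since XZ ≥ ZY, only the acute value applies: ∠X ≈ 14.19°.
Then ∠Z = 180° − ∠Y − ∠X ≈ 46.91°.
Law of sines gives YX = XZ·sin Z/sin Y ≈ 16.683.

16.68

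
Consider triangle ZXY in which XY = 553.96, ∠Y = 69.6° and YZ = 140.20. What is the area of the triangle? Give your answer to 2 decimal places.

36397.09

Area = ½·XY·YZ·sin Y ≈ 36397.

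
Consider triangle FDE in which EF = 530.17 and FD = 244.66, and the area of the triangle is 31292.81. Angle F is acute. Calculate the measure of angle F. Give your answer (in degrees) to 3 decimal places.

∠F ≈ 28.849°

From area = ½·EF·FD·sin F, we get sin F = 2·area/(EF·FD) ≈ 0.48250.
Taking the acute solution, ∠F ≈ 28.85°.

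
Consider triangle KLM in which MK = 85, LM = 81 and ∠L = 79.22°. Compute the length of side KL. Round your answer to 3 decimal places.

Law of sines: sin K = LM·sin L/MK ≈ 0.93612.
Since MK ≥ LM, only the acute value applies: ∠K ≈ 69.41°.
Then ∠M = 180° − ∠L − ∠K ≈ 31.37°.
Law of sines gives KL = MK·sin M/sin L ≈ 45.042.

45.042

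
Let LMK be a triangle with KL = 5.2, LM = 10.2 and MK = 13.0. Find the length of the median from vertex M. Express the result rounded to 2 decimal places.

Median from M: ½√(2·LM² + 2·MK² − KL²) ≈ 11.391.

11.39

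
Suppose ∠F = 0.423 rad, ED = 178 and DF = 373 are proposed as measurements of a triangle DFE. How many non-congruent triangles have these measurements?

DF·sin F = 373·sin(0.423 rad) ≈ 153.1.
Since DF sin F < ED < DF (153.1 < 178 < 373), two triangles exist.

2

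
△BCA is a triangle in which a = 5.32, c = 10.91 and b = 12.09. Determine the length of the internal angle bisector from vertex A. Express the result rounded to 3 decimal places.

By the law of cosines, cos A = (b² + c² − a²) / (2·b·c) ≈ 0.89799, so ∠A ≈ 26.10°.
The bisector from A has length 2·b·c·cos(∠A/2)/(b+c) ≈ 11.173.

t_A ≈ 11.173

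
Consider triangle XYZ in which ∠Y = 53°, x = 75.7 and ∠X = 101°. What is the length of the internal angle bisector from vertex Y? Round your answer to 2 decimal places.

The third angle is ∠Z = 180° − ∠X − ∠Y = 26.00°.
Law of sines: y = x·sin Y/sin X ≈ 61.588.
Law of sines: z = x·sin Z/sin X ≈ 33.806.
The bisector from Y has length 2·z·x·cos(∠Y/2)/(z+x) ≈ 41.828.

41.83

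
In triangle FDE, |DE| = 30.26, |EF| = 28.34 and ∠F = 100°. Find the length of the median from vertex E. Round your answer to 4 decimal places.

m_E ≈ 29.1195

Law of sines: sin D = |EF|·sin F/|DE| ≈ 0.92232.
Since |DE| ≥ |EF|, only the acute value applies: ∠D ≈ 67.27°.
Then ∠E = 180° − ∠F − ∠D ≈ 12.73°.
Law of sines gives |FD| = |DE|·sin E/sin F ≈ 6.772.
Median from E: ½√(2·|DE|² + 2·|EF|² − |FD|²) ≈ 29.12.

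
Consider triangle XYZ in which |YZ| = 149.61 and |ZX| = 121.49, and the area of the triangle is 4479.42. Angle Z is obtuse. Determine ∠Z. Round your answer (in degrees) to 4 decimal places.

∠Z ≈ 150.4692°

From area = ½·|YZ|·|ZX|·sin Z, we get sin Z = 2·area/(|YZ|·|ZX|) ≈ 0.49289.
Taking the obtuse solution, ∠Z ≈ 150.47°.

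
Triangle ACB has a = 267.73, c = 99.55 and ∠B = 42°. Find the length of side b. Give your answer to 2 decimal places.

By the law of cosines, b² = a² + c² − 2·a·c·cos B = 41976, so b ≈ 204.88.

204.88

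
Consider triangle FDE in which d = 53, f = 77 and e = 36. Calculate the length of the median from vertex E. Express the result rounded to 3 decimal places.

m_E ≈ 63.600

Median from E: ½√(2·f² + 2·d² − e²) ≈ 63.6.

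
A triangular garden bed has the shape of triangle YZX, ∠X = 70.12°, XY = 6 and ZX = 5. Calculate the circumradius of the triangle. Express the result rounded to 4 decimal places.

R ≈ 3.3877

By the law of cosines, YZ² = ZX² + XY² − 2·ZX·XY·cos X = 40.597, so YZ ≈ 6.3716.
Area = ½·ZX·XY·sin X ≈ 14.106.
Circumradius = YZ/(2 sin X) ≈ 3.3877.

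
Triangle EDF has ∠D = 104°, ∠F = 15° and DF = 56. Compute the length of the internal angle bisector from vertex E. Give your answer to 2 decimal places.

The third angle is ∠E = 180° − ∠D − ∠F = 61.00°.
Law of sines: FE = DF·sin D/sin E ≈ 62.126.
Law of sines: ED = DF·sin F/sin E ≈ 16.572.
The bisector from E has length 2·FE·ED·cos(∠E/2)/(FE+ED) ≈ 22.544.

t_E ≈ 22.54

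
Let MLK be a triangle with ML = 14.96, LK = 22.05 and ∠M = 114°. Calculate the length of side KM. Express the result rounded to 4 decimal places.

11.2191

Law of sines: sin K = ML·sin M/LK ≈ 0.61980.
Since LK ≥ ML, only the acute value applies: ∠K ≈ 38.30°.
Then ∠L = 180° − ∠M − ∠K ≈ 27.70°.
Law of sines gives KM = LK·sin L/sin M ≈ 11.219.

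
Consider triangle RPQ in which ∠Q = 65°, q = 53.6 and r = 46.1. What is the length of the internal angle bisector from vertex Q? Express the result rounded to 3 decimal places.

41.609

Law of sines: sin R = r·sin Q/q ≈ 0.77949.
Since q ≥ r, only the acute value applies: ∠R ≈ 51.21°.
Then ∠P = 180° − ∠Q − ∠R ≈ 63.79°.
Law of sines gives p = q·sin P/sin Q ≈ 53.058.
The bisector from Q has length 2·r·p·cos(∠Q/2)/(r+p) ≈ 41.609.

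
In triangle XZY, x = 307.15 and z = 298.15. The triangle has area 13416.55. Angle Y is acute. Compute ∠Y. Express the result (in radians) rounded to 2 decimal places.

From area = ½·x·z·sin Y, we get sin Y = 2·area/(x·z) ≈ 0.29301.
Taking the acute solution, ∠Y ≈ 0.297 rad.

0.30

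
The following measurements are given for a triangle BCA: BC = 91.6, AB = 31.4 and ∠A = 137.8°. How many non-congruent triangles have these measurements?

AB·sin A = 31.4·sin(137.8°) ≈ 21.09.
Since ∠A is not acute, a triangle exists only if BC > AB; here BC > AB, so there is exactly one triangle.

1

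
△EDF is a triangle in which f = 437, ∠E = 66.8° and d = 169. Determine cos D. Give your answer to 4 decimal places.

cos D ≈ 0.9222

By the law of cosines, e² = d² + f² − 2·d·f·cos E = 1.6134e+05, so e ≈ 401.67.
Law of cosines again: cos D = (f² + e² − d²)/(2·f·e) ≈ 0.92220, so ∠D ≈ 22.75°.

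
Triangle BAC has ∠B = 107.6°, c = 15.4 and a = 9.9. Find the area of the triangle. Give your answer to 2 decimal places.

72.66

Area = ½·a·c·sin B ≈ 72.662.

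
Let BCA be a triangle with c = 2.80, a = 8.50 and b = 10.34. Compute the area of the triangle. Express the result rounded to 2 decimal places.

9.83

Semiperimeter s = (10.34 + 2.8 + 8.5)/2 = 10.82.
Heron's formula: area = √(10.82·0.48·8.02·2.32) ≈ 9.8303.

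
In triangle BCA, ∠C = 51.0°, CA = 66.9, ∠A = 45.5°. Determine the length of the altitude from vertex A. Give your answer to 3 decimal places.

h_A ≈ 51.991

The third angle is ∠B = 180° − ∠C − ∠A = 83.50°.
Law of sines: AB = CA·sin C/sin B ≈ 52.327.
Law of sines: BC = CA·sin A/sin B ≈ 48.025.
Area = ½·CA·AB·sin A ≈ 1248.4.
The altitude from A has length 2·area/BC ≈ 51.991.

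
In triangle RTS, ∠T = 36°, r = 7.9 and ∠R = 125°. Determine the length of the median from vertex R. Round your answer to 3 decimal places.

The third angle is ∠S = 180° − ∠R − ∠T = 19.00°.
Law of sines: t = r·sin T/sin R ≈ 5.6687.
Law of sines: s = r·sin S/sin R ≈ 3.1398.
Median from R: ½√(2·t² + 2·s² − r²) ≈ 2.3224.

2.322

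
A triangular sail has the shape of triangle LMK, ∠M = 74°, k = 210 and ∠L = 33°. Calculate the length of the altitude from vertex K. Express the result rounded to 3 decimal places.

114.967

The third angle is ∠K = 180° − ∠L − ∠M = 73.00°.
Law of sines: l = k·sin L/sin K ≈ 119.6.
Law of sines: m = k·sin M/sin K ≈ 211.09.
Area = ½·k·l·sin M ≈ 12072.
The altitude from K has length 2·area/k ≈ 114.97.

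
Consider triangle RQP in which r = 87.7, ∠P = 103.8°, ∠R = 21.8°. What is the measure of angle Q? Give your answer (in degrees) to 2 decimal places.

54.40

The third angle is ∠Q = 180° − ∠P − ∠R = 54.40°.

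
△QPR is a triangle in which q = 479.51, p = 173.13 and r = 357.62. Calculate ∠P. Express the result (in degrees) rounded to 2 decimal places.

By the law of cosines, cos P = (r² + q² − p²) / (2·r·q) ≈ 0.95592, so ∠P ≈ 17.07°.

∠P ≈ 17.07°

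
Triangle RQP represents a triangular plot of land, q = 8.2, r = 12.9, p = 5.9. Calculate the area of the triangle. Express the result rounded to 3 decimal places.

area ≈ 18.063

Semiperimeter s = (12.9 + 8.2 + 5.9)/2 = 13.5.
Heron's formula: area = √(13.5·0.6·5.3·7.6) ≈ 18.063.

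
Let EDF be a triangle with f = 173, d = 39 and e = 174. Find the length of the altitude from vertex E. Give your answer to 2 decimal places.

h_E ≈ 38.63

Semiperimeter s = (174 + 39 + 173)/2 = 193.
Heron's formula: area = √(193·19·154·20) ≈ 3360.7.
The altitude from E has length 2·area/e ≈ 38.629.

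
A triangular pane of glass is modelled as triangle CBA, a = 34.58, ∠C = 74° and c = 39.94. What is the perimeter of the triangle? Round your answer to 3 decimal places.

perimeter ≈ 106.194

Law of sines: sin A = a·sin C/c ≈ 0.83226.
Since c ≥ a, only the acute value applies: ∠A ≈ 56.33°.
Then ∠B = 180° − ∠C − ∠A ≈ 49.67°.
Law of sines gives b = c·sin B/sin C ≈ 31.674.
Semiperimeter s = (39.94+31.674+34.58)/2 = 53.097.
Perimeter = 39.94 + 31.674 + 34.58 = 106.19.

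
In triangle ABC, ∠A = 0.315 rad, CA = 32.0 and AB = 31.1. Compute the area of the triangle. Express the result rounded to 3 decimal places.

Area = ½·CA·AB·sin A ≈ 154.16.

area ≈ 154.165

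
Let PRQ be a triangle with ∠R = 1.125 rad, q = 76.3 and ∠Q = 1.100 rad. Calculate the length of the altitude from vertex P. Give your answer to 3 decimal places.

The third angle is ∠P = π − ∠R − ∠Q = 0.917 rad.
Law of sines: p = q·sin P/sin Q ≈ 67.938.
Law of sines: r = q·sin R/sin Q ≈ 77.247.
Area = ½·q·p·sin R ≈ 2338.5.
The altitude from P has length 2·area/p ≈ 68.843.

68.843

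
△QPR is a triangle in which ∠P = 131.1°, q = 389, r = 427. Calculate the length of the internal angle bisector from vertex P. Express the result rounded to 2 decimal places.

t_P ≈ 168.50

By the law of cosines, p² = r² + q² − 2·r·q·cos P = 5.5203e+05, so p ≈ 742.99.
The bisector from P has length 2·r·q·cos(∠P/2)/(r+q) ≈ 168.5.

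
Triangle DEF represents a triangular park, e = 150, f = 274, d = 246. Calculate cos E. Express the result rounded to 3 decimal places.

cos E ≈ 0.839

By the law of cosines, cos E = (f² + d² − e²) / (2·f·d) ≈ 0.83891, so ∠E ≈ 32.97°.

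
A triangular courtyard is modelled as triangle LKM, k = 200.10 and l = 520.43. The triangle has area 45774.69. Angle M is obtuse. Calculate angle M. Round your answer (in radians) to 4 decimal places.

∠M ≈ 2.0676 rad

From area = ½·l·k·sin M, we get sin M = 2·area/(l·k) ≈ 0.87912.
Taking the obtuse solution, ∠M ≈ 2.068 rad.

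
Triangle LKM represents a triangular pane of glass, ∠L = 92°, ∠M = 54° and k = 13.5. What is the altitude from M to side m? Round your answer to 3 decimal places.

The third angle is ∠K = 180° − ∠M − ∠L = 34.00°.
Law of sines: l = k·sin L/sin K ≈ 24.127.
Law of sines: m = k·sin M/sin K ≈ 19.531.
Area = ½·k·l·sin M ≈ 131.76.
The altitude from M has length 2·area/m ≈ 13.492.

h_M ≈ 13.492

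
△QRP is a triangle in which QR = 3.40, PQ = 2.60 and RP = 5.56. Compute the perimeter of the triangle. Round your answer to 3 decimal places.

Perimeter = 5.56 + 2.6 + 3.4 = 11.56.

11.560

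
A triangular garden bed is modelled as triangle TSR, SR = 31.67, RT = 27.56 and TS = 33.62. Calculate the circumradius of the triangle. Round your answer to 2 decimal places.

18.03

By the law of cosines, cos T = (RT² + TS² − SR²) / (2·RT·TS) ≈ 0.47858, so ∠T ≈ 1.072 rad.
Circumradius = SR/(2 sin T) ≈ 18.034.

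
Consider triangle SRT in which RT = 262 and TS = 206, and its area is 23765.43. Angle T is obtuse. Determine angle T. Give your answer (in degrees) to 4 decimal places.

From area = ½·RT·TS·sin T, we get sin T = 2·area/(RT·TS) ≈ 0.88066.
Taking the obtuse solution, ∠T ≈ 118.28°.

118.2782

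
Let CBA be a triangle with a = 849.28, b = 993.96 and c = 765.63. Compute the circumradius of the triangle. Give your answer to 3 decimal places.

R ≈ 512.695

By the law of cosines, cos C = (b² + a² − c²) / (2·b·a) ≈ 0.66519, so ∠C ≈ 48.30°.
Circumradius = c/(2 sin C) ≈ 512.69.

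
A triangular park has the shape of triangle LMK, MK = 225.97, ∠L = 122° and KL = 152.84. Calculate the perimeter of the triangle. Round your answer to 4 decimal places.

perimeter ≈ 482.9177

Law of sines: sin M = KL·sin L/MK ≈ 0.57360.
Since MK ≥ KL, only the acute value applies: ∠M ≈ 35.00°.
Then ∠K = 180° − ∠L − ∠M ≈ 23.00°.
Law of sines gives LM = MK·sin K/sin L ≈ 104.11.
Semiperimeter s = (225.97+152.84+104.11)/2 = 241.46.
Perimeter = 225.97 + 152.84 + 104.11 = 482.92.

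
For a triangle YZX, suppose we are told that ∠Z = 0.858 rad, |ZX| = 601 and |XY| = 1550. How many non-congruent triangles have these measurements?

1

|ZX|·sin Z = 601·sin(0.858 rad) ≈ 454.7.
Since |XY| ≥ |ZX|, exactly one triangle exists.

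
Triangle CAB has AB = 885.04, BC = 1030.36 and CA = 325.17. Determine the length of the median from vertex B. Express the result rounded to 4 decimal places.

Median from B: ½√(2·AB² + 2·BC² − CA²) ≈ 946.59.

m_B ≈ 946.5912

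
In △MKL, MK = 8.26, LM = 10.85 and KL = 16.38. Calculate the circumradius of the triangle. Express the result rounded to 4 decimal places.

9.2209

By the law of cosines, cos M = (LM² + MK² − KL²) / (2·LM·MK) ≈ -0.45946, so ∠M ≈ 2.048 rad.
Circumradius = KL/(2 sin M) ≈ 9.2209.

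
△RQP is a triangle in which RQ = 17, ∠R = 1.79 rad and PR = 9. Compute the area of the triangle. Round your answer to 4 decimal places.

Area = ½·PR·RQ·sin R ≈ 74.669.

area ≈ 74.6694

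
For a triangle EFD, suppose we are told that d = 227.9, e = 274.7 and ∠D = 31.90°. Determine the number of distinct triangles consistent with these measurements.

e·sin D = 274.7·sin(31.90°) ≈ 145.2.
Since e sin D < d < e (145.2 < 227.9 < 274.7), two triangles exist.

2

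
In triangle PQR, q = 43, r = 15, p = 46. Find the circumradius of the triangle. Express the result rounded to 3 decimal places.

23.012

By the law of cosines, cos P = (q² + r² − p²) / (2·q·r) ≈ -0.03256, so ∠P ≈ 91.87°.
Circumradius = p/(2 sin P) ≈ 23.012.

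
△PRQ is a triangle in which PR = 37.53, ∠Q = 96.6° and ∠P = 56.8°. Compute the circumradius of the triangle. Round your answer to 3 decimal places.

18.890

The third angle is ∠R = 180° − ∠Q − ∠P = 26.60°.
Law of sines: RQ = PR·sin P/sin Q ≈ 31.613.
Law of sines: QP = PR·sin R/sin Q ≈ 16.917.
Circumradius = PR/(2 sin Q) ≈ 18.89.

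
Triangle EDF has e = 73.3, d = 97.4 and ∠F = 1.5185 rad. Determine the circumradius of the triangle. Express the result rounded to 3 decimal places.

By the law of cosines, f² = e² + d² − 2·e·d·cos F = 14113, so f ≈ 118.8.
Area = ½·e·d·sin F ≈ 3564.8.
Circumradius = f/(2 sin F) ≈ 59.481.

59.481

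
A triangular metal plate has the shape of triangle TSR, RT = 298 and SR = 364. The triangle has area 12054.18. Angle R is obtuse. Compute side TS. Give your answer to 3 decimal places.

657.889

From area = ½·SR·RT·sin R, we get sin R = 2·area/(SR·RT) ≈ 0.22225.
Taking the obtuse solution, ∠R ≈ 167.16°.
Law of cosines then gives TS ≈ 657.89.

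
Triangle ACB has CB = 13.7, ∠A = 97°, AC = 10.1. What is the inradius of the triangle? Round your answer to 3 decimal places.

r ≈ 2.547

Law of sines: sin B = AC·sin A/CB ≈ 0.73173.
Since CB ≥ AC, only the acute value applies: ∠B ≈ 47.03°.
Then ∠C = 180° − ∠A − ∠B ≈ 35.97°.
Law of sines gives BA = CB·sin C/sin A ≈ 8.1069.
Area = ½·CB·AC·sin C ≈ 40.635.
Semiperimeter s = (13.7+8.1069+10.1)/2 = 15.953.
Inradius = area/s = 40.635/15.953 ≈ 2.5471.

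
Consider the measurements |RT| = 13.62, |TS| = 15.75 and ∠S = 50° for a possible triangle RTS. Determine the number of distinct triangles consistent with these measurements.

|TS|·sin S = 15.75·sin(50°) ≈ 12.07.
Since |TS| sin S < |RT| < |TS| (12.07 < 13.62 < 15.75), two triangles exist.

2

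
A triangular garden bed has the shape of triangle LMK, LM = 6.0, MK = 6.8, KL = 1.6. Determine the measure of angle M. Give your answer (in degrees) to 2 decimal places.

12.45

By the law of cosines, cos M = (LM² + MK² − KL²) / (2·LM·MK) ≈ 0.97647, so ∠M ≈ 12.45°.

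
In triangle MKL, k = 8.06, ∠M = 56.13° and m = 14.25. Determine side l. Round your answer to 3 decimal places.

Law of sines: sin K = k·sin M/m ≈ 0.46963.
Since m ≥ k, only the acute value applies: ∠K ≈ 28.01°.
Then ∠L = 180° − ∠M − ∠K ≈ 95.86°.
Law of sines gives l = m·sin L/sin M ≈ 17.073.

17.073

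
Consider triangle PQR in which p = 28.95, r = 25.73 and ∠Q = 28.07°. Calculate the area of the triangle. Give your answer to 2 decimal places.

Area = ½·r·p·sin Q ≈ 175.25.

area ≈ 175.25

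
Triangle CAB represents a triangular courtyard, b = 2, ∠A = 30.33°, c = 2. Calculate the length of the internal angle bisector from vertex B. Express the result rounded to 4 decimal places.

1.0912

By the law of cosines, a² = b² + c² − 2·b·c·cos A = 1.0949, so a ≈ 1.0464.
Law of cosines again: cos B = (c² + a² − b²)/(2·c·a) ≈ 0.26160, so ∠B ≈ 74.84°.
The bisector from B has length 2·c·a·cos(∠B/2)/(c+a) ≈ 1.0912.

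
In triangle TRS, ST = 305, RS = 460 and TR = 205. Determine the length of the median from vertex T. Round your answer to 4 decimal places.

m_T ≈ 120.9339

Median from T: ½√(2·ST² + 2·TR² − RS²) ≈ 120.93.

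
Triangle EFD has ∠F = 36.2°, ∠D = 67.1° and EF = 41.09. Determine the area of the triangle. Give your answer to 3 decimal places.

area ≈ 526.727

The third angle is ∠E = 180° − ∠F − ∠D = 76.70°.
Law of sines: FD = EF·sin E/sin D ≈ 43.409.
Law of sines: DE = EF·sin F/sin D ≈ 26.344.
Area = ½·EF·FD·sin F ≈ 526.73.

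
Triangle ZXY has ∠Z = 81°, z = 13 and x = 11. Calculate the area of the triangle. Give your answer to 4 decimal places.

area ≈ 48.1272

Law of sines: sin X = x·sin Z/z ≈ 0.83574.
Since z ≥ x, only the acute value applies: ∠X ≈ 56.69°.
Then ∠Y = 180° − ∠Z − ∠X ≈ 42.31°.
Law of sines gives y = z·sin Y/sin Z ≈ 8.8595.
Area = ½·z·x·sin Y ≈ 48.127.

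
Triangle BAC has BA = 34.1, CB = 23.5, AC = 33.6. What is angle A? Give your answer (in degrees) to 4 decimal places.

By the law of cosines, cos A = (BA² + AC² − CB²) / (2·BA·AC) ≈ 0.75911, so ∠A ≈ 40.61°.

40.6140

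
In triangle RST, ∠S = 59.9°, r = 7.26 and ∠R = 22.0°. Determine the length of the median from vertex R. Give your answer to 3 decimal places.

The third angle is ∠T = 180° − ∠R − ∠S = 98.10°.
Law of sines: s = r·sin S/sin R ≈ 16.767.
Law of sines: t = r·sin T/sin R ≈ 19.187.
Median from R: ½√(2·s² + 2·t² − r²) ≈ 17.648.

17.648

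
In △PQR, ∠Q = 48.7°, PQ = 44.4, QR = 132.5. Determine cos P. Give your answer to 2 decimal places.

By the law of cosines, RP² = PQ² + QR² − 2·PQ·QR·cos Q = 11762, so RP ≈ 108.45.
Law of cosines again: cos P = (RP² + PQ² − QR²)/(2·RP·PQ) ≈ -0.39695, so ∠P ≈ 113.39°.

-0.40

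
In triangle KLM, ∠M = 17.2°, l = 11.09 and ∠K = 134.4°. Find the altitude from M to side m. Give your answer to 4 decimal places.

The third angle is ∠L = 180° − ∠M − ∠K = 28.40°.
Law of sines: k = l·sin K/sin L ≈ 16.659.
Law of sines: m = l·sin M/sin L ≈ 6.8949.
Area = ½·l·k·sin M ≈ 27.316.
The altitude from M has length 2·area/m ≈ 7.9235.

7.9235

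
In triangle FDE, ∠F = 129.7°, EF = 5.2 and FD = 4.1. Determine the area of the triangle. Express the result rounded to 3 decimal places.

area ≈ 8.202

Area = ½·EF·FD·sin F ≈ 8.2018.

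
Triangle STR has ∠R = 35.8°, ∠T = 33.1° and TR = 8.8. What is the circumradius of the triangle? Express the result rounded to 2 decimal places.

The third angle is ∠S = 180° − ∠T − ∠R = 111.10°.
Law of sines: RS = TR·sin T/sin S ≈ 5.1511.
Law of sines: ST = TR·sin R/sin S ≈ 5.5176.
Circumradius = TR/(2 sin S) ≈ 4.7162.

4.72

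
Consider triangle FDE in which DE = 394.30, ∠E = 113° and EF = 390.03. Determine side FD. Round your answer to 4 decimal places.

654.0459

By the law of cosines, FD² = DE² + EF² − 2·DE·EF·cos E = 4.2778e+05, so FD ≈ 654.05.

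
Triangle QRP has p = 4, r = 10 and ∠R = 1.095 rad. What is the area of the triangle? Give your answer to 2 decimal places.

Law of sines: sin P = p·sin R/r ≈ 0.35557.
Since r ≥ p, only the acute value applies: ∠P ≈ 0.364 rad.
Then ∠Q = π − ∠R − ∠P ≈ 1.683 rad.
Law of sines gives q = r·sin Q/sin R ≈ 11.179.
Area = ½·r·p·sin Q ≈ 19.874.

19.87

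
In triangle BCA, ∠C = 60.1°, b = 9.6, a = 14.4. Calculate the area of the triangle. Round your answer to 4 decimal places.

59.9199

Area = ½·a·b·sin C ≈ 59.92.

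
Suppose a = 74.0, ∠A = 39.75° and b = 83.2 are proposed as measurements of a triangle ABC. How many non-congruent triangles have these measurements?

b·sin A = 83.2·sin(39.75°) ≈ 53.2.
Since b sin A < a < b (53.2 < 74.0 < 83.2), two triangles exist.

2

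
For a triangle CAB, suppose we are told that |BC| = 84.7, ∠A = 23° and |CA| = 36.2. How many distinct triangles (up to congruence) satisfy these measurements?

|CA|·sin A = 36.2·sin(23°) ≈ 14.14.
Since |BC| ≥ |CA|, exactly one triangle exists.

1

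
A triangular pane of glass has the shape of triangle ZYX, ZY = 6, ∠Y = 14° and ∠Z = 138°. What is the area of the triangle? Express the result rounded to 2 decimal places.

The third angle is ∠X = 180° − ∠Z − ∠Y = 28.00°.
Law of sines: YX = ZY·sin Z/sin X ≈ 8.5517.
Law of sines: XZ = ZY·sin Y/sin X ≈ 3.0918.
Area = ½·ZY·YX·sin Y ≈ 6.2065.

6.21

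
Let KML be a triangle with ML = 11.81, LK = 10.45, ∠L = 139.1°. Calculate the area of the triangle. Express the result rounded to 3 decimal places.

Area = ½·ML·LK·sin L ≈ 40.402.

40.402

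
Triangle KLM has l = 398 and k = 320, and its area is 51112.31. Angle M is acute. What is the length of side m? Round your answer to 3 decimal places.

From area = ½·k·l·sin M, we get sin M = 2·area/(k·l) ≈ 0.80264.
Taking the acute solution, ∠M ≈ 53.38°.
Law of cosines then gives m ≈ 329.96.

329.960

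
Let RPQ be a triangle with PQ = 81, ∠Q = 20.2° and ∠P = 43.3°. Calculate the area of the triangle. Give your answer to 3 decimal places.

The third angle is ∠R = 180° − ∠P − ∠Q = 116.50°.
Law of sines: QR = PQ·sin P/sin R ≈ 62.073.
Law of sines: RP = PQ·sin Q/sin R ≈ 31.253.
Area = ½·PQ·QR·sin Q ≈ 868.07.

868.065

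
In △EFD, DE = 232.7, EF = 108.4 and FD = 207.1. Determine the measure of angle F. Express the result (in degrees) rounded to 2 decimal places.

89.37

By the law of cosines, cos F = (EF² + FD² − DE²) / (2·EF·FD) ≈ 0.01095, so ∠F ≈ 89.37°.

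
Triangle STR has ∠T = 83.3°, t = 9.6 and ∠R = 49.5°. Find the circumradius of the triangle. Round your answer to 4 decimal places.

The third angle is ∠S = 180° − ∠T − ∠R = 47.20°.
Law of sines: s = t·sin S/sin T ≈ 7.0922.
Law of sines: r = t·sin R/sin T ≈ 7.3501.
Circumradius = t/(2 sin T) ≈ 4.833.

4.8330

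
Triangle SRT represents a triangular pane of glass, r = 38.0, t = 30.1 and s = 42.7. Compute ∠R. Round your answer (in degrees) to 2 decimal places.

By the law of cosines, cos R = (t² + s² − r²) / (2·t·s) ≈ 0.50001, so ∠R ≈ 60.00°.

∠R ≈ 60.00°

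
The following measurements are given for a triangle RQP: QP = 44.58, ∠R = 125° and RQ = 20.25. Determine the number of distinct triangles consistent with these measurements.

1

RQ·sin R = 20.25·sin(125°) ≈ 16.59.
Since ∠R is not acute, a triangle exists only if QP > RQ; here QP > RQ, so there is exactly one triangle.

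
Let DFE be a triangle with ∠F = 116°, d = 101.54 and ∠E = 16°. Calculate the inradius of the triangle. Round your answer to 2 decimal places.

The third angle is ∠D = 180° − ∠F − ∠E = 48.00°.
Law of sines: f = d·sin F/sin D ≈ 122.81.
Law of sines: e = d·sin E/sin D ≈ 37.662.
Area = ½·d·f·sin E ≈ 1718.6.
Semiperimeter s = (101.54+122.81+37.662)/2 = 131.
Inradius = area/s = 1718.6/131 ≈ 13.118.

13.12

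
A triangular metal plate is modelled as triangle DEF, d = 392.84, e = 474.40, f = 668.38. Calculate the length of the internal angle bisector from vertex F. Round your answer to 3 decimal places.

275.078

By the law of cosines, cos F = (d² + e² − f²) / (2·d·e) ≈ -0.18070, so ∠F ≈ 1.7525 rad.
The bisector from F has length 2·d·e·cos(∠F/2)/(d+e) ≈ 275.08.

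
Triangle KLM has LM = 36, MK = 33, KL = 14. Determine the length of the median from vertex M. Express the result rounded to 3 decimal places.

33.816

Median from M: ½√(2·LM² + 2·MK² − KL²) ≈ 33.816.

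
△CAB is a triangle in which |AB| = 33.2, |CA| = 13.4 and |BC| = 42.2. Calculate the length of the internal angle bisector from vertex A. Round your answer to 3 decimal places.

8.947

By the law of cosines, cos A = (|CA|² + |AB|² − |BC|²) / (2·|CA|·|AB|) ≈ -0.56087, so ∠A ≈ 124.12°.
The bisector from A has length 2·|CA|·|AB|·cos(∠A/2)/(|CA|+|AB|) ≈ 8.9468.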